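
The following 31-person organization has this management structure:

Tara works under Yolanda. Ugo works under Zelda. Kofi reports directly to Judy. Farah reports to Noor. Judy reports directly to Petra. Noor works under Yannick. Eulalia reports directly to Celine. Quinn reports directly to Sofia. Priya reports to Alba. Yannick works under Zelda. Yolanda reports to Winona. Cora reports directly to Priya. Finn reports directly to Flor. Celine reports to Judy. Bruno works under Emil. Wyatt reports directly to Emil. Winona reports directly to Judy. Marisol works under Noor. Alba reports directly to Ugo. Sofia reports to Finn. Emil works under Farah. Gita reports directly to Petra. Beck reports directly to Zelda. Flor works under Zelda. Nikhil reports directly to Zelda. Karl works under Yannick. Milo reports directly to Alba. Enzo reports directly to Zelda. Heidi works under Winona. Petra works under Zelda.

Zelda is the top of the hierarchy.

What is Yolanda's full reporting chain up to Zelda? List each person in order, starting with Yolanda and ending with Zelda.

Yolanda reports to Winona. Winona reports to Judy. Judy reports to Petra. Petra reports to Zelda. Zelda is at the top.

Yolanda -> Winona -> Judy -> Petra -> Zelda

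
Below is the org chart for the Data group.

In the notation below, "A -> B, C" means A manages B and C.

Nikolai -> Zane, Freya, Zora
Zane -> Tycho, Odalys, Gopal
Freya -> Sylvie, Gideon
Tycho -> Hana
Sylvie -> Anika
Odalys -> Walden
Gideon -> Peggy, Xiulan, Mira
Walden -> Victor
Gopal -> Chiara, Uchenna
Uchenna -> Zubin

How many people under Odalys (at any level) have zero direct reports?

1

The only person in Odalys's organization with no one reporting to them is Victor. That is 1.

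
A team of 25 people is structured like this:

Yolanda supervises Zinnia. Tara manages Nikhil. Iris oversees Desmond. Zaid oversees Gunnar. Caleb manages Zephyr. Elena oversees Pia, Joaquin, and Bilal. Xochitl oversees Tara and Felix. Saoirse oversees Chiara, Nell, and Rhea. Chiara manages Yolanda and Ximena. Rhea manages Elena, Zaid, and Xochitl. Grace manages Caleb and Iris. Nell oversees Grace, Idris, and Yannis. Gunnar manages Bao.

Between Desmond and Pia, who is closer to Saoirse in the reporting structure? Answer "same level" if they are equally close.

Pia

Desmond is 4 levels below Saoirse; Pia is 3. Pia is higher.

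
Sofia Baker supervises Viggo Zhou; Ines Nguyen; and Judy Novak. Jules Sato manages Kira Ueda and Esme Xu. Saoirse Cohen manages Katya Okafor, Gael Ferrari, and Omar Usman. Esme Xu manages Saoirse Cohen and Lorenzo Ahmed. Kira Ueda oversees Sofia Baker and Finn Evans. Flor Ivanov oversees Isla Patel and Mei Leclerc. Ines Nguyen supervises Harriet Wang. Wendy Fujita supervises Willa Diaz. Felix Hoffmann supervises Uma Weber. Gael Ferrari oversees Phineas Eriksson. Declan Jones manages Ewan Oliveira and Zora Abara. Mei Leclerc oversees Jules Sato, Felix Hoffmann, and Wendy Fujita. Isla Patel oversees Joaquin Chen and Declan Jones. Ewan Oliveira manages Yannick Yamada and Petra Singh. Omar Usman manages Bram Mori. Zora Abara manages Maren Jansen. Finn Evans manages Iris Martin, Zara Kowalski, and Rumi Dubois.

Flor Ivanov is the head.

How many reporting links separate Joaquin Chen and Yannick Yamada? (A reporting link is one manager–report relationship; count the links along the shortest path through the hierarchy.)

Joaquin Chen is 1 level below Isla Patel, and Yannick Yamada is 3 levels below Isla Patel (their lowest common manager). The shortest path runs up from Joaquin Chen to Isla Patel and back down to Yannick Yamada: 1 + 3 = 4 links.

4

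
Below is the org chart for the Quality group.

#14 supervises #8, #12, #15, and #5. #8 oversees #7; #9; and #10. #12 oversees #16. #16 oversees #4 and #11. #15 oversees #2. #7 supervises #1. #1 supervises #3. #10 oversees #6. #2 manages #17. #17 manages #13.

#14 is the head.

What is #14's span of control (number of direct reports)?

#14 directly manages #8, #12, #15, #5. That is 4 direct reports.

4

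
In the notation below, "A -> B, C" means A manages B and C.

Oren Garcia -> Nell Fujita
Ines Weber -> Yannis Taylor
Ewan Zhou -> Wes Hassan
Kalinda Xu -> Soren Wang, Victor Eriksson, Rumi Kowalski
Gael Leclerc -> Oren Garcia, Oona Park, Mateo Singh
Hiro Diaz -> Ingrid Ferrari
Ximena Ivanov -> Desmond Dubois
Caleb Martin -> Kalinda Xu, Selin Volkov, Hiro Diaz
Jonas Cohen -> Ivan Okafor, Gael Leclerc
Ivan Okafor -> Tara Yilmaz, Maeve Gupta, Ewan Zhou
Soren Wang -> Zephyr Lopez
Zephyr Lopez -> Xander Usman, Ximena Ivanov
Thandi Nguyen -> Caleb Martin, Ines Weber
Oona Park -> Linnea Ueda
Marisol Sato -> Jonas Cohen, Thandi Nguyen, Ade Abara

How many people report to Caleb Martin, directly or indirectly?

Caleb Martin directly manages Kalinda Xu, Selin Volkov, Hiro Diaz. Under Kalinda Xu: Rumi Kowalski, Victor Eriksson, Soren Wang, Zephyr Lopez, Ximena Ivanov, Desmond Dubois, Xander Usman (7). Selin Volkov has no reports. Under Hiro Diaz: Ingrid Ferrari (1). So Caleb Martin's organization is 3 direct reports plus everyone under them: 8 + 1 + 2 = 11.

11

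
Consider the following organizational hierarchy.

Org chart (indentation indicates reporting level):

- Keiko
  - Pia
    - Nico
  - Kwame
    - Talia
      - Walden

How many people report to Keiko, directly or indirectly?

Keiko directly manages Pia, Kwame. Under Pia: Nico (1). Under Kwame: Talia, Walden (2). So Keiko's organization is 2 direct reports plus everyone under them: 2 + 3 = 5.

5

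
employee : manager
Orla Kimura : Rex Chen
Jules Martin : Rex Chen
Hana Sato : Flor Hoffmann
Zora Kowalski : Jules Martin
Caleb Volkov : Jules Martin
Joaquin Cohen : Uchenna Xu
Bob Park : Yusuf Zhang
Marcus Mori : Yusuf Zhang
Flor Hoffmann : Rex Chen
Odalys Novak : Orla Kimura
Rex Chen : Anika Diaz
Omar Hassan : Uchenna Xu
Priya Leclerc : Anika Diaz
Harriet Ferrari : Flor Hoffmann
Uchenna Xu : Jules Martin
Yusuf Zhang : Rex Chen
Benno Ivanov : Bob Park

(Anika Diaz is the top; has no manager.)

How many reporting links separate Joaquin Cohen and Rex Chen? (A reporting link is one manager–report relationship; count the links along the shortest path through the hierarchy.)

3

Joaquin Cohen is in Rex Chen's organization: the chain from Joaquin Cohen up to Rex Chen is Joaquin Cohen → Uchenna Xu → Jules Martin → Rex Chen, which is 3 links.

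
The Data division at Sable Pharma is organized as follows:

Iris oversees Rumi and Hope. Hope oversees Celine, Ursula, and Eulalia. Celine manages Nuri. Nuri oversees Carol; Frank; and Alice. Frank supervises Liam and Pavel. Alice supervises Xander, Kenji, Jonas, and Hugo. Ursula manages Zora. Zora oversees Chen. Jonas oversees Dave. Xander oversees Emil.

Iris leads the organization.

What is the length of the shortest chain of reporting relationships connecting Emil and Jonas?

3

Emil is 2 levels below Alice, and Jonas is 1 level below Alice (their lowest common manager). The shortest path runs up from Emil to Alice and back down to Jonas: 2 + 1 = 3 links.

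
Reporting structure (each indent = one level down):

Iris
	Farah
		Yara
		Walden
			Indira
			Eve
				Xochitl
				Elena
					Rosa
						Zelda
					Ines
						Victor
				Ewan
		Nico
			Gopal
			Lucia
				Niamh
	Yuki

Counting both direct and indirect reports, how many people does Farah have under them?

Farah directly manages Yara, Walden, Nico. Yara has no reports. Under Walden: Eve, Ewan, Elena, Ines, Victor, Rosa, Zelda, Xochitl, Indira (9). Under Nico: Lucia, Niamh, Gopal (3). So Farah's organization is 3 direct reports plus everyone under them: 1 + 10 + 4 = 15.

15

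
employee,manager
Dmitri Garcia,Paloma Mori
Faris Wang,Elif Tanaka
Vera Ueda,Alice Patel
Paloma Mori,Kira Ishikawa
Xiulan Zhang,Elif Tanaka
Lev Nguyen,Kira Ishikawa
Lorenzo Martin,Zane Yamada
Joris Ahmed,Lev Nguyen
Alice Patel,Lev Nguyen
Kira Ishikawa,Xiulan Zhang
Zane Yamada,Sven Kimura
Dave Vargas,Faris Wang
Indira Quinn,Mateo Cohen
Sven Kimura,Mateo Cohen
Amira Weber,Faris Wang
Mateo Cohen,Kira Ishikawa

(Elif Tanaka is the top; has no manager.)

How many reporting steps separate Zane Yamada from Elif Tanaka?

Chain from Zane Yamada up to Elif Tanaka: Zane Yamada → Sven Kimura → Mateo Cohen → Kira Ishikawa → Xiulan Zhang → Elif Tanaka. That is 5 steps up, so Zane Yamada is 5 levels below Elif Tanaka.

5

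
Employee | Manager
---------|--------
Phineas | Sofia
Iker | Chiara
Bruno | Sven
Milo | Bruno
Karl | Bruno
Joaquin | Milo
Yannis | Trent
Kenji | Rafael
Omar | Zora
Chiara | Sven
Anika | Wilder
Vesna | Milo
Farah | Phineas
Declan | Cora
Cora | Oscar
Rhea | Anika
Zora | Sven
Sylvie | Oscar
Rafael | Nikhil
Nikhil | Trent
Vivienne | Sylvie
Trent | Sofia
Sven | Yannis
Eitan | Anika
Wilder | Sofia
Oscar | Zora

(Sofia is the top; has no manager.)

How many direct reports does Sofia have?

3

Sofia directly manages Wilder, Trent, Phineas. That is 3 direct reports.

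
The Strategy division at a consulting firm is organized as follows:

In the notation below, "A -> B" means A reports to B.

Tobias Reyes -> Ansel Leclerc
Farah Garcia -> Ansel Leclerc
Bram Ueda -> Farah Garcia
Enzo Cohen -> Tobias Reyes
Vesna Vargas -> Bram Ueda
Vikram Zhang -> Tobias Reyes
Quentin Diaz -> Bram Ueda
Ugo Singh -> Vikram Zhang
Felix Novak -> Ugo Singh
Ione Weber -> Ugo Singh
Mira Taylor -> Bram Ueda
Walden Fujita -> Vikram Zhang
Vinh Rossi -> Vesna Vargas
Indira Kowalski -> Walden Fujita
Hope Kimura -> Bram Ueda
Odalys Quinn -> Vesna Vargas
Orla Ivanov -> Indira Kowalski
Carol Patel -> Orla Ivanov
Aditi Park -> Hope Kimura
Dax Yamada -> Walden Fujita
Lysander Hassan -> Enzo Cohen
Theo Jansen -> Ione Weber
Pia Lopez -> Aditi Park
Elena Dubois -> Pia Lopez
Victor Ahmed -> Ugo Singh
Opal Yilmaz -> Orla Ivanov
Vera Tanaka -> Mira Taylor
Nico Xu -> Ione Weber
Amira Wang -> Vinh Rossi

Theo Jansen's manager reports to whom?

Ugo Singh

Theo Jansen reports to Ione Weber, and Ione Weber reports to Ugo Singh. So Theo Jansen's skip-level manager is Ugo Singh.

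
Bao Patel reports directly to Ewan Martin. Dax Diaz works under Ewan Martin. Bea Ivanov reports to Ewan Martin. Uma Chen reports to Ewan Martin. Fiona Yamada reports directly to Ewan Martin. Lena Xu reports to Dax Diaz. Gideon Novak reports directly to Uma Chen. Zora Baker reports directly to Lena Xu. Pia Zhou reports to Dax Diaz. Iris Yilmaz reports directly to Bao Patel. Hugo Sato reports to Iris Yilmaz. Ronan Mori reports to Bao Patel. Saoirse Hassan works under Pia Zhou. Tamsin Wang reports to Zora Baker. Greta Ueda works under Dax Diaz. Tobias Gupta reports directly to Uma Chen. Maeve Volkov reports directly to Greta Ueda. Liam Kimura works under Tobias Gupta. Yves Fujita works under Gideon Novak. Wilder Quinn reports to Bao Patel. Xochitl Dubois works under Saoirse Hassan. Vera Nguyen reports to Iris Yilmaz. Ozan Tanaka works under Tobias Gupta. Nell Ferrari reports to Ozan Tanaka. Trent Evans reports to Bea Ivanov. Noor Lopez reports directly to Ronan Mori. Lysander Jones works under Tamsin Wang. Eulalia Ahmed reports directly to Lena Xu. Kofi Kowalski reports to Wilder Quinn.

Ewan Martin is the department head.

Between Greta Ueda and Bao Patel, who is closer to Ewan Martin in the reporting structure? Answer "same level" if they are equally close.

Greta Ueda is 2 levels below Ewan Martin; Bao Patel is 1. Bao Patel is higher.

Bao Patel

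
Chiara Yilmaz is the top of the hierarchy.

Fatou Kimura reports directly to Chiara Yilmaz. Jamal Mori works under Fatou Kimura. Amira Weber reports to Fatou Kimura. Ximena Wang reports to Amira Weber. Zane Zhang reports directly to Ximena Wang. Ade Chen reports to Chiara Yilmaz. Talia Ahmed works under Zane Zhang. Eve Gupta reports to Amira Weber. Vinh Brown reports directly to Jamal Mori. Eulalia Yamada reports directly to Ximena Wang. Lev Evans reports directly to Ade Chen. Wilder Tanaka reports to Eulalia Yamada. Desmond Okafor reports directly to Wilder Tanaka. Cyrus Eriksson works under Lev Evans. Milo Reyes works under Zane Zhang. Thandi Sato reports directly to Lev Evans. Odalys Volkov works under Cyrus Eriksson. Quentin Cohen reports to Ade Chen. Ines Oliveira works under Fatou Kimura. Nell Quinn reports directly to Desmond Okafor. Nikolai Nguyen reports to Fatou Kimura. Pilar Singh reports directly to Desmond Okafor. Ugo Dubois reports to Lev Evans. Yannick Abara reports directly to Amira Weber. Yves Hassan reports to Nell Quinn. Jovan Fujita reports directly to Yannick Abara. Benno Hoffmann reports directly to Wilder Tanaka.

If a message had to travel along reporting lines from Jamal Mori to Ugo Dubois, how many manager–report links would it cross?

Jamal Mori is 2 levels below Chiara Yilmaz, and Ugo Dubois is 3 levels below Chiara Yilmaz (their lowest common manager). The shortest path runs up from Jamal Mori to Chiara Yilmaz and back down to Ugo Dubois: 2 + 3 = 5 links.

5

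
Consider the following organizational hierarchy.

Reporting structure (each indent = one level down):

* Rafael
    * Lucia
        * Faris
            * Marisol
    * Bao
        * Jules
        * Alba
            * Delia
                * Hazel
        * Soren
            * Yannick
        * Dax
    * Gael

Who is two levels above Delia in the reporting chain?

Delia reports to Alba, and Alba reports to Bao. So Delia's skip-level manager is Bao.

Bao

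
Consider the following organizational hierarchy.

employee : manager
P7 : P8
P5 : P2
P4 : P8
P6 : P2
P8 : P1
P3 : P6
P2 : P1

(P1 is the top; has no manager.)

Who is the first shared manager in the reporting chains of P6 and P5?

P2

P6's chain of managers is P2, P1. P5's chain of managers is P2, P1. The first manager that appears in both chains is P2.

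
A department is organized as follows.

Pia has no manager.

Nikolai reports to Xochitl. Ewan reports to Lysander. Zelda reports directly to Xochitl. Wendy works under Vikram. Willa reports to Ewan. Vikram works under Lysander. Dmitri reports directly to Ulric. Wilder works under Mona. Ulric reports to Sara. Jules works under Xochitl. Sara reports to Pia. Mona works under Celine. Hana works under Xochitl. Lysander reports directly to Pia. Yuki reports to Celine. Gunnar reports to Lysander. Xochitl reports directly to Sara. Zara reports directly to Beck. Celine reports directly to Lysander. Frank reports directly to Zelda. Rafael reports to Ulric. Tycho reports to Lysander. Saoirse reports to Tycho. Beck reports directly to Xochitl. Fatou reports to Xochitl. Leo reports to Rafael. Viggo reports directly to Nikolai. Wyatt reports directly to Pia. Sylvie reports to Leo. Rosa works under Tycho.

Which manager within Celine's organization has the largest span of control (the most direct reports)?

Celine

Direct-report counts within Celine's organization: Celine has 2; Mona has 1. The largest is 2, held by Celine.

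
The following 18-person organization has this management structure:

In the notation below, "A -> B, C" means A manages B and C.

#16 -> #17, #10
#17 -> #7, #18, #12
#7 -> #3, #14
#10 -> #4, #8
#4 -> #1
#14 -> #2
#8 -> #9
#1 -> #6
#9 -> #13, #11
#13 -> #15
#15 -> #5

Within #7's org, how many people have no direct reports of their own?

The people in #7's organization with no one reporting to them are #2, #3. That is 2.

2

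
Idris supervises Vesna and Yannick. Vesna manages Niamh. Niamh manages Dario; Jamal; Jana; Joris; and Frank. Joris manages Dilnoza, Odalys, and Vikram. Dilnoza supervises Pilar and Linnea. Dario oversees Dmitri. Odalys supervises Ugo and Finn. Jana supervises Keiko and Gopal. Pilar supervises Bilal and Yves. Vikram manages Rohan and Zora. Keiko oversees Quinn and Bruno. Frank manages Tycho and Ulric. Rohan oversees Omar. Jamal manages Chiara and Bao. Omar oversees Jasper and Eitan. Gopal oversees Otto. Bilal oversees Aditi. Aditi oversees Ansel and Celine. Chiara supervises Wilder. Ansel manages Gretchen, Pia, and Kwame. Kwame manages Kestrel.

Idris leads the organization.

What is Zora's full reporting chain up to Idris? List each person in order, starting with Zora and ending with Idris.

Zora reports to Vikram. Vikram reports to Joris. Joris reports to Niamh. Niamh reports to Vesna. Vesna reports to Idris. Idris is at the top.

Zora -> Vikram -> Joris -> Niamh -> Vesna -> Idris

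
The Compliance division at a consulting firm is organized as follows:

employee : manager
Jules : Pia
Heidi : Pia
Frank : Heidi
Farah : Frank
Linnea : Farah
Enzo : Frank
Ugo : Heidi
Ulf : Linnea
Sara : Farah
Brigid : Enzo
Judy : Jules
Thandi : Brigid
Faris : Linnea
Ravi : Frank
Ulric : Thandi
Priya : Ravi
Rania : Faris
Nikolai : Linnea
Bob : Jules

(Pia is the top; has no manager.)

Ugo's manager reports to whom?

Pia

Ugo reports to Heidi, and Heidi reports to Pia. So Ugo's skip-level manager is Pia.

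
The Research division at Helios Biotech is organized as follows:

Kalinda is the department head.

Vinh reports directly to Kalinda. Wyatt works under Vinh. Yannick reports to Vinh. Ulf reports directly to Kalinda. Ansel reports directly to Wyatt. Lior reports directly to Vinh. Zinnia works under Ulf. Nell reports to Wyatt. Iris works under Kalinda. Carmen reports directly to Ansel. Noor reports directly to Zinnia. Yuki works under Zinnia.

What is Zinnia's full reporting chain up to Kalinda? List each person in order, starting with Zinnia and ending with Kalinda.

Zinnia reports to Ulf. Ulf reports to Kalinda. Kalinda is at the top.

Zinnia -> Ulf -> Kalinda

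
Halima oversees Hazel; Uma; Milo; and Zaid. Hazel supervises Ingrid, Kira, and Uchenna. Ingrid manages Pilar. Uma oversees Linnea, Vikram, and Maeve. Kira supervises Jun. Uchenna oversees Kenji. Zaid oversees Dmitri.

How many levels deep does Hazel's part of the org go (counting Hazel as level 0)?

The longest chain under Hazel runs Hazel → Uchenna → Kenji, which is 2 levels below Hazel.

2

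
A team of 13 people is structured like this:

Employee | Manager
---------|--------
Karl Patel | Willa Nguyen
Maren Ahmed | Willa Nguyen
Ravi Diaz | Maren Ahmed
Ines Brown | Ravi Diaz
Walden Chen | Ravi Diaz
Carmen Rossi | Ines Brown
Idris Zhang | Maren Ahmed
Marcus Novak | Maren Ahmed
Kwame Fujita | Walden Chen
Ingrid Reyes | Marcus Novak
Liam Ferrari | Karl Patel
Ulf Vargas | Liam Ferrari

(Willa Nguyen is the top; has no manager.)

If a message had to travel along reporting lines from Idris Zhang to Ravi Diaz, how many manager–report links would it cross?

2

Idris Zhang is 1 level below Maren Ahmed, and Ravi Diaz is 1 level below Maren Ahmed (their lowest common manager). The shortest path runs up from Idris Zhang to Maren Ahmed and back down to Ravi Diaz: 1 + 1 = 2 links.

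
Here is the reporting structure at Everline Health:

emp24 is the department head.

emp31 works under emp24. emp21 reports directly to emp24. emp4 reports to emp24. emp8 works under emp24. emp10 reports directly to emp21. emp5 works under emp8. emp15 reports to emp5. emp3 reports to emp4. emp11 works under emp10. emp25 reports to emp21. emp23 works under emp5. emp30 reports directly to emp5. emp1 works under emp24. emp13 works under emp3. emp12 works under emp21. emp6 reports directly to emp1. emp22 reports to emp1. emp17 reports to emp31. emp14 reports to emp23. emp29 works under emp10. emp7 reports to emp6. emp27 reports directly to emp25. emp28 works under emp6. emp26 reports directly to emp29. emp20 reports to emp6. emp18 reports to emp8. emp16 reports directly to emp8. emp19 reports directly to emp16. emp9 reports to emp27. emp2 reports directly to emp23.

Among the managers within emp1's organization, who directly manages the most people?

emp6

Direct-report counts within emp1's organization: emp1 has 2; emp6 has 3. The largest is 3, held by emp6.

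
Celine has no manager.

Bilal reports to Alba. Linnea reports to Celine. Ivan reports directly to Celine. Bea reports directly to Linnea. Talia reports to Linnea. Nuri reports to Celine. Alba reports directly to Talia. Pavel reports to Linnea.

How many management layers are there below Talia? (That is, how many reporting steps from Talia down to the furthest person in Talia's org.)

2

The longest chain under Talia runs Talia → Alba → Bilal, which is 2 levels below Talia.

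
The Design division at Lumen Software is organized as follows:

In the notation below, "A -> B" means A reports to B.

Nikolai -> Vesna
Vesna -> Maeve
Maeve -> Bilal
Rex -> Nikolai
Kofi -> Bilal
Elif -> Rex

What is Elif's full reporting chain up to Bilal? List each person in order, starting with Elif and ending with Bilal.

Elif -> Rex -> Nikolai -> Vesna -> Maeve -> Bilal

Elif reports to Rex. Rex reports to Nikolai. Nikolai reports to Vesna. Vesna reports to Maeve. Maeve reports to Bilal. Bilal is at the top.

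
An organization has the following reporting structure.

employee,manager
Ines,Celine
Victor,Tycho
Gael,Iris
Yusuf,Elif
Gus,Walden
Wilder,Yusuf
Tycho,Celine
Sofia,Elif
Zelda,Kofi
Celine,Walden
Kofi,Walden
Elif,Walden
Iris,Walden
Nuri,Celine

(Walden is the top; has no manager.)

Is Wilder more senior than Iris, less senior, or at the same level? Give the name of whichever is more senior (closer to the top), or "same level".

Iris

Wilder is 3 levels below Walden; Iris is 1. Iris is higher.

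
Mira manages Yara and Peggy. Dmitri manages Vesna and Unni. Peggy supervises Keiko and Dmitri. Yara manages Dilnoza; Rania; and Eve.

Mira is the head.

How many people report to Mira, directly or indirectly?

Mira directly manages Yara, Peggy. Under Yara: Eve, Rania, Dilnoza (3). Under Peggy: Keiko, Dmitri, Vesna, Unni (4). So Mira's organization is 2 direct reports plus everyone under them: 4 + 5 = 9.

9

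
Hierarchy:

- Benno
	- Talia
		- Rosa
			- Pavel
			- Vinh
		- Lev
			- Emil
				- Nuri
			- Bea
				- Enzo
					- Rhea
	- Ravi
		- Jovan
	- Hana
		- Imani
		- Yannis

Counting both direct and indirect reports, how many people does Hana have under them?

Hana directly manages Imani, Yannis. Imani has no reports. Yannis has no reports. So Hana's organization is 2 direct reports plus everyone under them: 1 + 1 = 2.

2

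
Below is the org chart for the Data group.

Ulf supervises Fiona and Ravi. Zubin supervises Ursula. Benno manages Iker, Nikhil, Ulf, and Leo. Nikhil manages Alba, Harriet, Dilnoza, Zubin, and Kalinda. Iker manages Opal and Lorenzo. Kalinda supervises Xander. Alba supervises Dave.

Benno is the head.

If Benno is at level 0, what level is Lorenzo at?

Chain from Lorenzo up to Benno: Lorenzo → Iker → Benno. That is 2 steps up, so Lorenzo is 2 levels below Benno.

2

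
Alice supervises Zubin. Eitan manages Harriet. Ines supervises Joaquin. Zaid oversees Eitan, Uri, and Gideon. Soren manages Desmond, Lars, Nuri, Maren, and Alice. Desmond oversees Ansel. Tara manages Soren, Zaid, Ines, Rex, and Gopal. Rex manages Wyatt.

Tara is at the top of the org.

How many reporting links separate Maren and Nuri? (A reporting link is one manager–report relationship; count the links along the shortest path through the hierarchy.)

Maren is 1 level below Soren, and Nuri is 1 level below Soren (their lowest common manager). The shortest path runs up from Maren to Soren and back down to Nuri: 1 + 1 = 2 links.

2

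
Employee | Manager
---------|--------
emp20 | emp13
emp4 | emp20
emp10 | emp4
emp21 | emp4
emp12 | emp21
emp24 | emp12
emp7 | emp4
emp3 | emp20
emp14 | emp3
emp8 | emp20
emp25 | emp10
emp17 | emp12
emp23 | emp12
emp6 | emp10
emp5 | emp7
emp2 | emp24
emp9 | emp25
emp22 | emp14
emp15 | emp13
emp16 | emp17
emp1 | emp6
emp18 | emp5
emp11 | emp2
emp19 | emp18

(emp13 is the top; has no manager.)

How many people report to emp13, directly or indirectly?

24

emp13 directly manages emp20, emp15. Under emp20: emp8, emp3, emp14, emp22, emp4, emp7, emp5, emp18, emp19, emp21, emp12, emp23, emp17, emp16, emp24, emp2, emp11, emp10, emp6, emp1, emp25, emp9 (22). emp15 has no reports. So emp13's organization is 2 direct reports plus everyone under them: 23 + 1 = 24.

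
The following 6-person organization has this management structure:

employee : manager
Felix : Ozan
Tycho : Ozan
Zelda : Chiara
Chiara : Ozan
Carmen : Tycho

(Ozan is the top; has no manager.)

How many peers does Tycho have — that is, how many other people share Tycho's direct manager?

Tycho reports to Ozan. Ozan's other direct reports are Felix, Chiara — 2 peers.

2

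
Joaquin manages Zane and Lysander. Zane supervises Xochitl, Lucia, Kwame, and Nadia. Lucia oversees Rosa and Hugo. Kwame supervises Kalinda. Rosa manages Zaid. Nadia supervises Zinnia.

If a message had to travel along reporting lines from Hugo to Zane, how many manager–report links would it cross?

Hugo is in Zane's organization: the chain from Hugo up to Zane is Hugo → Lucia → Zane, which is 2 links.

2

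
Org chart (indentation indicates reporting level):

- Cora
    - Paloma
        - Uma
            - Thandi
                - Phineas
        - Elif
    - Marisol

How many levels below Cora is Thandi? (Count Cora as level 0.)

3

Chain from Thandi up to Cora: Thandi → Uma → Paloma → Cora. That is 3 steps up, so Thandi is 3 levels below Cora.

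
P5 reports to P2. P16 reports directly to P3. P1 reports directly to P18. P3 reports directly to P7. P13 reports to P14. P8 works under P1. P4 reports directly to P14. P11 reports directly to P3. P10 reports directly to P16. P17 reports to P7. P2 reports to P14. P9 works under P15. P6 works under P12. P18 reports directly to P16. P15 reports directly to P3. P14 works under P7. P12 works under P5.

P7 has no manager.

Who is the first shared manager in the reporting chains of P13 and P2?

P13's chain of managers is P14, P7. P2's chain of managers is P14, P7. The first manager that appears in both chains is P14.

P14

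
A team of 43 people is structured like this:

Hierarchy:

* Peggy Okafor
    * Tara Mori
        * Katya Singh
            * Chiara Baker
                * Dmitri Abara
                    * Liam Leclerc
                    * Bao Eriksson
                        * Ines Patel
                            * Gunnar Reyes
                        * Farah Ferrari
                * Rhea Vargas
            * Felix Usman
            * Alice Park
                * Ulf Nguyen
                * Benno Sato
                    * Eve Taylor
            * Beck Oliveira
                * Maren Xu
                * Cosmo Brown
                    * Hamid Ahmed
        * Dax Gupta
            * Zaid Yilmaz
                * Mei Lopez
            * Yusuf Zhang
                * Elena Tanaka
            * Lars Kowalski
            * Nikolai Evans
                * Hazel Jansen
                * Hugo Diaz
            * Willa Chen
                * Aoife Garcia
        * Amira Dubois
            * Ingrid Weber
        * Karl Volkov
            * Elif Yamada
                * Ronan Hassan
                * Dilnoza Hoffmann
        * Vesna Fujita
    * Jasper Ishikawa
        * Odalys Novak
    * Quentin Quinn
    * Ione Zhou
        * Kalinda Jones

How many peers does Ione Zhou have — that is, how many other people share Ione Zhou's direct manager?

Ione Zhou reports to Peggy Okafor. Peggy Okafor's other direct reports are Tara Mori, Jasper Ishikawa, Quentin Quinn — 3 peers.

3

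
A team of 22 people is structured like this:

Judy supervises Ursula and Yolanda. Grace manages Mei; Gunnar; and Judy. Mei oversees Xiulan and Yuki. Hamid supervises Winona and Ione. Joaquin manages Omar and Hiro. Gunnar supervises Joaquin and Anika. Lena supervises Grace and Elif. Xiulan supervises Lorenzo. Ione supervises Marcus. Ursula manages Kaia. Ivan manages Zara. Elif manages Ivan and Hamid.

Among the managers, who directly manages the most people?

Grace

Direct-report counts: Lena has 2; Elif has 2; Hamid has 2; Ione has 1; Ivan has 1; Grace has 3; Gunnar has 2; Joaquin has 2; Mei has 2; Xiulan has 1; Judy has 2; Ursula has 1. The largest is 3, held by Grace.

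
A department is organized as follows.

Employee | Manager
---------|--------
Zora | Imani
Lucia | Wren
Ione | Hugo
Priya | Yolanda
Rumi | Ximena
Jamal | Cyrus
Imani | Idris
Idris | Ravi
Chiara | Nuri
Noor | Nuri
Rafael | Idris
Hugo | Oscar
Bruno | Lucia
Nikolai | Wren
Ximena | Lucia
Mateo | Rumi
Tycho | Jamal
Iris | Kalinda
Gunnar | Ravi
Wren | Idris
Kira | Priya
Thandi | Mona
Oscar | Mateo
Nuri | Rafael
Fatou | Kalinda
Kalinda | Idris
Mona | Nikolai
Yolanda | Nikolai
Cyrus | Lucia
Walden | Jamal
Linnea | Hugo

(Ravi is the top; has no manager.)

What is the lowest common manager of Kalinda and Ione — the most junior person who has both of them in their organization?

Idris

Kalinda's chain of managers is Idris, Ravi. Ione's chain of managers is Hugo, Oscar, Mateo, Rumi, Ximena, Lucia, Wren, Idris, Ravi. The first manager that appears in both chains is Idris.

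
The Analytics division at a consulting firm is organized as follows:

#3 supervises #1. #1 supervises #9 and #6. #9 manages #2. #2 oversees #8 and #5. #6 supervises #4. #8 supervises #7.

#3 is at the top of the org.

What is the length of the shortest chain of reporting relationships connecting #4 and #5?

#4 is 2 levels below #1, and #5 is 3 levels below #1 (their lowest common manager). The shortest path runs up from #4 to #1 and back down to #5: 2 + 3 = 5 links.

5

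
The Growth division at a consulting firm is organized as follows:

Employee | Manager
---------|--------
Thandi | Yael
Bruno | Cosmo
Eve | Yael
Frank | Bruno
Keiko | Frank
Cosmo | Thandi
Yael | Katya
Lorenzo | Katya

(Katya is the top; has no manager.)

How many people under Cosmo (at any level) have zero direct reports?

The only person in Cosmo's organization with no one reporting to them is Keiko. That is 1.

1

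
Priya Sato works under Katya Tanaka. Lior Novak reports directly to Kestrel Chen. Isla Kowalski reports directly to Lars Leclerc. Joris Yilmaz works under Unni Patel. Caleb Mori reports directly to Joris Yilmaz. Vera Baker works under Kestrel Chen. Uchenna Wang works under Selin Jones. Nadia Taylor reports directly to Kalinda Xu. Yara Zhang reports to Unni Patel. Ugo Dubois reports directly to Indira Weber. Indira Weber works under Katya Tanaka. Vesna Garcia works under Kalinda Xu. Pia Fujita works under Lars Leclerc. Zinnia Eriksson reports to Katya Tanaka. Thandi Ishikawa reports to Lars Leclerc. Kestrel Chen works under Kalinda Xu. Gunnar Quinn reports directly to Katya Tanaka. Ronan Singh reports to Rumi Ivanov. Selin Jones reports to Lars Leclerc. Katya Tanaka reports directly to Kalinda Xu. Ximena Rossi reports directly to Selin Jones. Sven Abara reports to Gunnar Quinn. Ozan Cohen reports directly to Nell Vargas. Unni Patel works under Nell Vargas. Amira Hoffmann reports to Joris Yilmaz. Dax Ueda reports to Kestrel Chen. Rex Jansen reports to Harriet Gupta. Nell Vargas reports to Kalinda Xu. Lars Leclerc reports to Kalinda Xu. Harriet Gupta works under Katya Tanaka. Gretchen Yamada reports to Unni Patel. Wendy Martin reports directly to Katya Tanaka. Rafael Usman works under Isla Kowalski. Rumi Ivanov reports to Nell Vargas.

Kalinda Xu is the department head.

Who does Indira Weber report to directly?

Katya Tanaka

Indira Weber reports directly to Katya Tanaka.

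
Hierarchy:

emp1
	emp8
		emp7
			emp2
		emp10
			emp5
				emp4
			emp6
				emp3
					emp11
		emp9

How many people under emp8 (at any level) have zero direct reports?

The people in emp8's organization with no one reporting to them are emp9, emp11, emp4, emp2. That is 4.

4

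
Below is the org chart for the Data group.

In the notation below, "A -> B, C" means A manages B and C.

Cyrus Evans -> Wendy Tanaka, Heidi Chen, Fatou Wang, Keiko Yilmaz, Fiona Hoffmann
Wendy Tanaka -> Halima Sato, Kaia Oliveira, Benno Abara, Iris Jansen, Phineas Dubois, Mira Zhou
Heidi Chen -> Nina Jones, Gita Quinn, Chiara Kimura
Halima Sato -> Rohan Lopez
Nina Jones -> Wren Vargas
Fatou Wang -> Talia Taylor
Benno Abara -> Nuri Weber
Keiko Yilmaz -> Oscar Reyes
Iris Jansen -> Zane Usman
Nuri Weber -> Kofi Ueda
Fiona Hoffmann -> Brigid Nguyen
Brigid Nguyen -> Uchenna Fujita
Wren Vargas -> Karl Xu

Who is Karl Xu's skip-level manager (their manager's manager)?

Karl Xu reports to Wren Vargas, and Wren Vargas reports to Nina Jones. So Karl Xu's skip-level manager is Nina Jones.

Nina Jones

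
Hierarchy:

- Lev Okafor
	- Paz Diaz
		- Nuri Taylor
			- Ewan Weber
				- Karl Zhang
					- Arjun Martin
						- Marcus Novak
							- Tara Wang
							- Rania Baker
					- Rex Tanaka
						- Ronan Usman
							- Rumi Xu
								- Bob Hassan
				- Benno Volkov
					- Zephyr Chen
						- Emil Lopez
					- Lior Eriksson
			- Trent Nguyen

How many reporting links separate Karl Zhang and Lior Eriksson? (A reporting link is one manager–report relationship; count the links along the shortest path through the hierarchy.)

Karl Zhang is 1 level below Ewan Weber, and Lior Eriksson is 2 levels below Ewan Weber (their lowest common manager). The shortest path runs up from Karl Zhang to Ewan Weber and back down to Lior Eriksson: 1 + 2 = 3 links.

3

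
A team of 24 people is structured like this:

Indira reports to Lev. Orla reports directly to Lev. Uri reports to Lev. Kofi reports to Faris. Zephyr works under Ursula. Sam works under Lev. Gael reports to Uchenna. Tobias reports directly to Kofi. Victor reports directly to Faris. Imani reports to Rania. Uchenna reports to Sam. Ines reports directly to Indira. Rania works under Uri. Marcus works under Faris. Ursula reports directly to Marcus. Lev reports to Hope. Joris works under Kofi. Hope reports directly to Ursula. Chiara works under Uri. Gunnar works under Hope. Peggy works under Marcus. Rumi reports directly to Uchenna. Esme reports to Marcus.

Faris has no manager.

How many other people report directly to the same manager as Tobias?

Tobias reports to Kofi. Kofi's other direct reports are Joris — 1 peer.

1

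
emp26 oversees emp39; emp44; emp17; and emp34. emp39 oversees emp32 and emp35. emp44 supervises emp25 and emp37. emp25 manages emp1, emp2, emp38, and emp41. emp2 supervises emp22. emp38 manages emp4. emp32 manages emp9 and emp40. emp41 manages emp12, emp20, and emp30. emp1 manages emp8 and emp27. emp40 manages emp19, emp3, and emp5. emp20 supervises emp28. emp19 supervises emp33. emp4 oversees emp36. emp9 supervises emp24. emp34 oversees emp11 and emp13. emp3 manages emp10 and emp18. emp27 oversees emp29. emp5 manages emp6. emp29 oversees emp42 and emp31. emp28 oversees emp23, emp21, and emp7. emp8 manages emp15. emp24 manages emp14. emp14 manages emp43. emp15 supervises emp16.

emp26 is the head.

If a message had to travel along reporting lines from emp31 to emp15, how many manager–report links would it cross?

emp31 is 3 levels below emp1, and emp15 is 2 levels below emp1 (their lowest common manager). The shortest path runs up from emp31 to emp1 and back down to emp15: 3 + 2 = 5 links.

5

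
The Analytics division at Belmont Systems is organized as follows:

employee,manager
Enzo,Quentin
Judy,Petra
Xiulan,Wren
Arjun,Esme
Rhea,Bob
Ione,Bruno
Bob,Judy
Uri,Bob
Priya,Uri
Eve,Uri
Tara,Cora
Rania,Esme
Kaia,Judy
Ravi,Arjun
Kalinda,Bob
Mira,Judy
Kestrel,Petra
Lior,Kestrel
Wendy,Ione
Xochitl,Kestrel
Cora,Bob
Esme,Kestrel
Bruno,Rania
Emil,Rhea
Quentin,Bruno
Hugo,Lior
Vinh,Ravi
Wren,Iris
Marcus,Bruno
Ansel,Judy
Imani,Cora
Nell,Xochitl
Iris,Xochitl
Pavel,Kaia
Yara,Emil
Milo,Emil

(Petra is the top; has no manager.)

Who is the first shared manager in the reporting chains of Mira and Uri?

Mira's chain of managers is Judy, Petra. Uri's chain of managers is Bob, Judy, Petra. The first manager that appears in both chains is Judy.

Judy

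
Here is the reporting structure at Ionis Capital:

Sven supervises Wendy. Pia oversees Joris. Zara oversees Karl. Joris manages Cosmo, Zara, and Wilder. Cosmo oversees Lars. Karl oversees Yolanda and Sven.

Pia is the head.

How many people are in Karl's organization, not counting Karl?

Karl directly manages Yolanda, Sven. Yolanda has no reports. Under Sven: Wendy (1). So Karl's organization is 2 direct reports plus everyone under them: 1 + 2 = 3.

3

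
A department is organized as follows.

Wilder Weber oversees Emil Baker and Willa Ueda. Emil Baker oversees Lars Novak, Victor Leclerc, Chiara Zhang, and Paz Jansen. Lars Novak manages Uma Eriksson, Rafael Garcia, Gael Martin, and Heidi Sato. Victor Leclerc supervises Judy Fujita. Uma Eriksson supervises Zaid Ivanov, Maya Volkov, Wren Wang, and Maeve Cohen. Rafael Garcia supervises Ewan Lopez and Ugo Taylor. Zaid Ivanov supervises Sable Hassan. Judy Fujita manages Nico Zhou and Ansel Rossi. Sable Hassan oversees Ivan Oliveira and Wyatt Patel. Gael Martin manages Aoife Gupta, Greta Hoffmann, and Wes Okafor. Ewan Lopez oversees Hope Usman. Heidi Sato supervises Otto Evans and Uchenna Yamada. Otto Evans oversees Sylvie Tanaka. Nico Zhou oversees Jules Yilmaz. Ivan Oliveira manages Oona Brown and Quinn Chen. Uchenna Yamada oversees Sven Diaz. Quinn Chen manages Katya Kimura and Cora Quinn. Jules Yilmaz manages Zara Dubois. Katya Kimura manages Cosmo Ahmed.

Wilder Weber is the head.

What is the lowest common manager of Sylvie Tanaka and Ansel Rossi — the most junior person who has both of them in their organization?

Sylvie Tanaka's chain of managers is Otto Evans, Heidi Sato, Lars Novak, Emil Baker, Wilder Weber. Ansel Rossi's chain of managers is Judy Fujita, Victor Leclerc, Emil Baker, Wilder Weber. The first manager that appears in both chains is Emil Baker.

Emil Baker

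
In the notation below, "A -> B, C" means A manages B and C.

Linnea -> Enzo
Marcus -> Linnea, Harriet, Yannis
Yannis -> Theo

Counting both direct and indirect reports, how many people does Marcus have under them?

Marcus directly manages Linnea, Harriet, Yannis. Under Linnea: Enzo (1). Harriet has no reports. Under Yannis: Theo (1). So Marcus's organization is 3 direct reports plus everyone under them: 2 + 1 + 2 = 5.

5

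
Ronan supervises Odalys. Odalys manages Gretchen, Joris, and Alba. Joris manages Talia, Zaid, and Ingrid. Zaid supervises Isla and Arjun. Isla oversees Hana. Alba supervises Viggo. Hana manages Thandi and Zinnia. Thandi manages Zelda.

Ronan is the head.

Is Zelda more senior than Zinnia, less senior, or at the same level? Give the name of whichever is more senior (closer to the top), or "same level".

Zinnia

Zelda is 7 levels below Ronan; Zinnia is 6. Zinnia is higher.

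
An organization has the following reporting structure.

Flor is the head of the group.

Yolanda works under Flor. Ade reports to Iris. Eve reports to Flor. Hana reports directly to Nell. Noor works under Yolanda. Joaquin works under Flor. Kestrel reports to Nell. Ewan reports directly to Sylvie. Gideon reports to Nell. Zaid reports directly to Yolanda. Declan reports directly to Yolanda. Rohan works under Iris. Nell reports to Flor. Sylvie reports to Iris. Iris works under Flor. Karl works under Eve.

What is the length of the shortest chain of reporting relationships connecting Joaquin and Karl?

Joaquin is 1 level below Flor, and Karl is 2 levels below Flor (their lowest common manager). The shortest path runs up from Joaquin to Flor and back down to Karl: 1 + 2 = 3 links.

3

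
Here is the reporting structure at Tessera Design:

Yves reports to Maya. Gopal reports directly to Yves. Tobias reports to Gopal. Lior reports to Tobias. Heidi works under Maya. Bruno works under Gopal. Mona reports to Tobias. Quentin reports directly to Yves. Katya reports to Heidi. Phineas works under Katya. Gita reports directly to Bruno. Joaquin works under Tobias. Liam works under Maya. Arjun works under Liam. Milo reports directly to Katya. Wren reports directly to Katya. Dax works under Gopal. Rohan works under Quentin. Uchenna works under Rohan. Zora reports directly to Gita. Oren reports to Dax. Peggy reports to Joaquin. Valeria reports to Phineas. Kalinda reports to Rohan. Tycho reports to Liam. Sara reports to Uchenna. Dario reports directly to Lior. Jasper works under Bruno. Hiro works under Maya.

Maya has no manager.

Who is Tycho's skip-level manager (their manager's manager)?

Maya

Tycho reports to Liam, and Liam reports to Maya. So Tycho's skip-level manager is Maya.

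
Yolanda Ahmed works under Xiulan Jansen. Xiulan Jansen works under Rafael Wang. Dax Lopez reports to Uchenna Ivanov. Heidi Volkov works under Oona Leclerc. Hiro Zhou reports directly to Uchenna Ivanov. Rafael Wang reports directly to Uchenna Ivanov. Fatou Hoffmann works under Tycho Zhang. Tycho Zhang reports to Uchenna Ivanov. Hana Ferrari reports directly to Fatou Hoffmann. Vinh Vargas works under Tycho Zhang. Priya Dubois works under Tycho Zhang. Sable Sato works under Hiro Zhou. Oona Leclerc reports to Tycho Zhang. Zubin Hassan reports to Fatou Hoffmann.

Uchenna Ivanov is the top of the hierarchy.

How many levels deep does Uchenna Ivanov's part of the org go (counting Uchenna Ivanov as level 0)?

The longest chain under Uchenna Ivanov runs Uchenna Ivanov → Rafael Wang → Xiulan Jansen → Yolanda Ahmed, which is 3 levels below Uchenna Ivanov.

3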